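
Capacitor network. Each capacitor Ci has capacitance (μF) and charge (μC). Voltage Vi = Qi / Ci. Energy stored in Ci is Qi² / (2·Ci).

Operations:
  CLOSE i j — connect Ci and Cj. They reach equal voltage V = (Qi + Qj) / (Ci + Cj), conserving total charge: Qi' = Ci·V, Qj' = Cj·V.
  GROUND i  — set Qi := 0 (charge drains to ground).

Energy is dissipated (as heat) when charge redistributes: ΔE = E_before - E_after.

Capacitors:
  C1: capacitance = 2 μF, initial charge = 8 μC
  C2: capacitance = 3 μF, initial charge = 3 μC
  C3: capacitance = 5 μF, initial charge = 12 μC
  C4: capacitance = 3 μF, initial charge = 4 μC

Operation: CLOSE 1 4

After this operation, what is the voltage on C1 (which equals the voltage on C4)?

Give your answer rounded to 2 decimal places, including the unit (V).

Answer: 2.40 V

Derivation:
Initial: C1(2μF, Q=8μC, V=4.00V), C2(3μF, Q=3μC, V=1.00V), C3(5μF, Q=12μC, V=2.40V), C4(3μF, Q=4μC, V=1.33V)
Op 1: CLOSE 1-4: Q_total=12.00, C_total=5.00, V=2.40; Q1=4.80, Q4=7.20; dissipated=4.267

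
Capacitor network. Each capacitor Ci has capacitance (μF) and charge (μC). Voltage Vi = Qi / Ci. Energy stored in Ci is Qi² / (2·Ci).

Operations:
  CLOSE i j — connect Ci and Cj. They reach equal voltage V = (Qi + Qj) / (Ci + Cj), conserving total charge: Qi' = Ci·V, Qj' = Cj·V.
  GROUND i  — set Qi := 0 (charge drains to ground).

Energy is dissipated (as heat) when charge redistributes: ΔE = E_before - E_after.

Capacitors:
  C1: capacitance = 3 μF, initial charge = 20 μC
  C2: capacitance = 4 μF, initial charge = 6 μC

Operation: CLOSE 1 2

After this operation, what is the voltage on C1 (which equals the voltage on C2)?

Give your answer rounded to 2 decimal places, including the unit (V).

Answer: 3.71 V

Derivation:
Initial: C1(3μF, Q=20μC, V=6.67V), C2(4μF, Q=6μC, V=1.50V)
Op 1: CLOSE 1-2: Q_total=26.00, C_total=7.00, V=3.71; Q1=11.14, Q2=14.86; dissipated=22.881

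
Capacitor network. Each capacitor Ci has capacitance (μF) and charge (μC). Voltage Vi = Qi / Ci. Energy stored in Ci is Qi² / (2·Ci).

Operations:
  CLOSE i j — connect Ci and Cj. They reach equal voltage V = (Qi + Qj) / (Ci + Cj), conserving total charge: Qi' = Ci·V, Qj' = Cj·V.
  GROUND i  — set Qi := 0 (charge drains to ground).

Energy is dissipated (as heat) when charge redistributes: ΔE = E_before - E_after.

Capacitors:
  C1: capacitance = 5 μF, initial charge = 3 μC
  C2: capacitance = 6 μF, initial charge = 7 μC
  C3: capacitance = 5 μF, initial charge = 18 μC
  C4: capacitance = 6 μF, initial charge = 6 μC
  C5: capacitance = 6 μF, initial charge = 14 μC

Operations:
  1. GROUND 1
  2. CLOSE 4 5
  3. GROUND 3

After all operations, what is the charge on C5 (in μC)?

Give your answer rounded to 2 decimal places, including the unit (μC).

Initial: C1(5μF, Q=3μC, V=0.60V), C2(6μF, Q=7μC, V=1.17V), C3(5μF, Q=18μC, V=3.60V), C4(6μF, Q=6μC, V=1.00V), C5(6μF, Q=14μC, V=2.33V)
Op 1: GROUND 1: Q1=0; energy lost=0.900
Op 2: CLOSE 4-5: Q_total=20.00, C_total=12.00, V=1.67; Q4=10.00, Q5=10.00; dissipated=2.667
Op 3: GROUND 3: Q3=0; energy lost=32.400
Final charges: Q1=0.00, Q2=7.00, Q3=0.00, Q4=10.00, Q5=10.00

Answer: 10.00 μC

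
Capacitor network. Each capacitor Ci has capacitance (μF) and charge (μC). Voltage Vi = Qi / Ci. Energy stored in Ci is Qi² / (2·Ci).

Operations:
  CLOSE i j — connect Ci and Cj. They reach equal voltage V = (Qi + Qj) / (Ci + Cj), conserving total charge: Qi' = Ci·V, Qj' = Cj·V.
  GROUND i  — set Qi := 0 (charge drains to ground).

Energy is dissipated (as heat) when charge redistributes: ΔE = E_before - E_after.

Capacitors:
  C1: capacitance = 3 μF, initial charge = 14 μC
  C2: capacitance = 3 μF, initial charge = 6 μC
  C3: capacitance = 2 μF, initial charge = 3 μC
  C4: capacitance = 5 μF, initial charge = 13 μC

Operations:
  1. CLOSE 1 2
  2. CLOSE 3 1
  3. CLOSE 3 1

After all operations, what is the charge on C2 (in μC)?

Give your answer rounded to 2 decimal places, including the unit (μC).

Answer: 10.00 μC

Derivation:
Initial: C1(3μF, Q=14μC, V=4.67V), C2(3μF, Q=6μC, V=2.00V), C3(2μF, Q=3μC, V=1.50V), C4(5μF, Q=13μC, V=2.60V)
Op 1: CLOSE 1-2: Q_total=20.00, C_total=6.00, V=3.33; Q1=10.00, Q2=10.00; dissipated=5.333
Op 2: CLOSE 3-1: Q_total=13.00, C_total=5.00, V=2.60; Q3=5.20, Q1=7.80; dissipated=2.017
Op 3: CLOSE 3-1: Q_total=13.00, C_total=5.00, V=2.60; Q3=5.20, Q1=7.80; dissipated=0.000
Final charges: Q1=7.80, Q2=10.00, Q3=5.20, Q4=13.00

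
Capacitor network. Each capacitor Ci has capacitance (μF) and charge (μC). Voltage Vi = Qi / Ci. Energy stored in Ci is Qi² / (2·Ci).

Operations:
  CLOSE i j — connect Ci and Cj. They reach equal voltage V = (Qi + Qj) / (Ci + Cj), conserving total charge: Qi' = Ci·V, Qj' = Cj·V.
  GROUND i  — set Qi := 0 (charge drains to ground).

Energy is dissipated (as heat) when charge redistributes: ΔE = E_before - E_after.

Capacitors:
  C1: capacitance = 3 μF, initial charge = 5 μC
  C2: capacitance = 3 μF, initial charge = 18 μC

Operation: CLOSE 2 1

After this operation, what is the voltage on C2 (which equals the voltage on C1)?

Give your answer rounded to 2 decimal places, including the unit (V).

Initial: C1(3μF, Q=5μC, V=1.67V), C2(3μF, Q=18μC, V=6.00V)
Op 1: CLOSE 2-1: Q_total=23.00, C_total=6.00, V=3.83; Q2=11.50, Q1=11.50; dissipated=14.083

Answer: 3.83 V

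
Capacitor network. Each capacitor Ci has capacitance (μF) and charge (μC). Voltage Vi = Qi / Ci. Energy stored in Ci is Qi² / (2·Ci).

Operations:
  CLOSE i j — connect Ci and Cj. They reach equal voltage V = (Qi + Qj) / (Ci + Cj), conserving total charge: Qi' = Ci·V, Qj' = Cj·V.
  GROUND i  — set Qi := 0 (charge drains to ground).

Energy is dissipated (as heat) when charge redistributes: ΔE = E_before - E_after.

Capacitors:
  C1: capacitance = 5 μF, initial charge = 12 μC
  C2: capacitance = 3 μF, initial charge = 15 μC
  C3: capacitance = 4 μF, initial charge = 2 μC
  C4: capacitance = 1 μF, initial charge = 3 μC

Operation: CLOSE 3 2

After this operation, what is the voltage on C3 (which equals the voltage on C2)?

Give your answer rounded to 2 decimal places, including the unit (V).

Initial: C1(5μF, Q=12μC, V=2.40V), C2(3μF, Q=15μC, V=5.00V), C3(4μF, Q=2μC, V=0.50V), C4(1μF, Q=3μC, V=3.00V)
Op 1: CLOSE 3-2: Q_total=17.00, C_total=7.00, V=2.43; Q3=9.71, Q2=7.29; dissipated=17.357

Answer: 2.43 V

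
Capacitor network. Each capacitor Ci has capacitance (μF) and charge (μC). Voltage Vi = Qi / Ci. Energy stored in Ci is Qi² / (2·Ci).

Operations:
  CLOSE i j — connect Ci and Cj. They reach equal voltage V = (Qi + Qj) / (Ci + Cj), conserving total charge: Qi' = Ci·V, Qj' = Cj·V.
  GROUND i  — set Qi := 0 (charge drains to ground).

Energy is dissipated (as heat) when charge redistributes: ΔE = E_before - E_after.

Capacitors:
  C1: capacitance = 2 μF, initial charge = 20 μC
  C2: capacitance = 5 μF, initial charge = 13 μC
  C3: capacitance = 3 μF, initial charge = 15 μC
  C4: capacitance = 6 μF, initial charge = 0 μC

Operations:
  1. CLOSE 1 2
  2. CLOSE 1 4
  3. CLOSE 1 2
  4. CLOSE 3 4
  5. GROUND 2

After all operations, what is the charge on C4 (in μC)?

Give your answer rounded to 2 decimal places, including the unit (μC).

Answer: 14.71 μC

Derivation:
Initial: C1(2μF, Q=20μC, V=10.00V), C2(5μF, Q=13μC, V=2.60V), C3(3μF, Q=15μC, V=5.00V), C4(6μF, Q=0μC, V=0.00V)
Op 1: CLOSE 1-2: Q_total=33.00, C_total=7.00, V=4.71; Q1=9.43, Q2=23.57; dissipated=39.114
Op 2: CLOSE 1-4: Q_total=9.43, C_total=8.00, V=1.18; Q1=2.36, Q4=7.07; dissipated=16.668
Op 3: CLOSE 1-2: Q_total=25.93, C_total=7.00, V=3.70; Q1=7.41, Q2=18.52; dissipated=8.929
Op 4: CLOSE 3-4: Q_total=22.07, C_total=9.00, V=2.45; Q3=7.36, Q4=14.71; dissipated=14.603
Op 5: GROUND 2: Q2=0; energy lost=34.301
Final charges: Q1=7.41, Q2=0.00, Q3=7.36, Q4=14.71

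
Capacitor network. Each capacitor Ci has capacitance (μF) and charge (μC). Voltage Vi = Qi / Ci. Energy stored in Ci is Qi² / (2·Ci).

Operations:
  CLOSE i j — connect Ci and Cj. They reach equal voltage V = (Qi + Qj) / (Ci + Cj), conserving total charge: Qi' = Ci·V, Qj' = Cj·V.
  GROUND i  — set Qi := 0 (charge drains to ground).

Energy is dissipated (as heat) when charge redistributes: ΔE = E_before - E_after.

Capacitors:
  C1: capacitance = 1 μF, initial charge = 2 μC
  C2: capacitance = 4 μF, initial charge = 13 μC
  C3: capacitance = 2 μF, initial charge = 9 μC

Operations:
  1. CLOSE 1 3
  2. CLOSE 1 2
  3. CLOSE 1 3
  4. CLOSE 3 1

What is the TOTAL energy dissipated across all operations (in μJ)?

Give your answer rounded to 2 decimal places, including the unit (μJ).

Initial: C1(1μF, Q=2μC, V=2.00V), C2(4μF, Q=13μC, V=3.25V), C3(2μF, Q=9μC, V=4.50V)
Op 1: CLOSE 1-3: Q_total=11.00, C_total=3.00, V=3.67; Q1=3.67, Q3=7.33; dissipated=2.083
Op 2: CLOSE 1-2: Q_total=16.67, C_total=5.00, V=3.33; Q1=3.33, Q2=13.33; dissipated=0.069
Op 3: CLOSE 1-3: Q_total=10.67, C_total=3.00, V=3.56; Q1=3.56, Q3=7.11; dissipated=0.037
Op 4: CLOSE 3-1: Q_total=10.67, C_total=3.00, V=3.56; Q3=7.11, Q1=3.56; dissipated=0.000
Total dissipated: 2.190 μJ

Answer: 2.19 μJ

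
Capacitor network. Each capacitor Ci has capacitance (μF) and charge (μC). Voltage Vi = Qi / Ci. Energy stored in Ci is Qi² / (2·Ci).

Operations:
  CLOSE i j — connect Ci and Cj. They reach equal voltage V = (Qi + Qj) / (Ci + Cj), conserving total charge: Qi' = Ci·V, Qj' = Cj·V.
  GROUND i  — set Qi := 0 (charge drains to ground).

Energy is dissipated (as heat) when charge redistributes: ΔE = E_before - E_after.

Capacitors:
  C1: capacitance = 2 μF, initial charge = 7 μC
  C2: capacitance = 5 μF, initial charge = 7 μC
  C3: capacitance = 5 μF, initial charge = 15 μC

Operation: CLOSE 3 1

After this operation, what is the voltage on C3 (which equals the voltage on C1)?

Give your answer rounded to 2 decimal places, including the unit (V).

Answer: 3.14 V

Derivation:
Initial: C1(2μF, Q=7μC, V=3.50V), C2(5μF, Q=7μC, V=1.40V), C3(5μF, Q=15μC, V=3.00V)
Op 1: CLOSE 3-1: Q_total=22.00, C_total=7.00, V=3.14; Q3=15.71, Q1=6.29; dissipated=0.179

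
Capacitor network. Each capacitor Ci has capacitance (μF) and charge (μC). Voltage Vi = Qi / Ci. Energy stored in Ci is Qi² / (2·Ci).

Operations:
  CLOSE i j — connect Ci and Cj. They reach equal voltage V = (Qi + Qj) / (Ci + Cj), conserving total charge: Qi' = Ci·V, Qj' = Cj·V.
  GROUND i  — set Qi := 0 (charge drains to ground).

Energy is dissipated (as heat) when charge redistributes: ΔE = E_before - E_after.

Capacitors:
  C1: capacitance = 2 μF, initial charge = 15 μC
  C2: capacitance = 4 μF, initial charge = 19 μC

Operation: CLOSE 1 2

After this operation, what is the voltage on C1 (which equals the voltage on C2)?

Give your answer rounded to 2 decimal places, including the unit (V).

Initial: C1(2μF, Q=15μC, V=7.50V), C2(4μF, Q=19μC, V=4.75V)
Op 1: CLOSE 1-2: Q_total=34.00, C_total=6.00, V=5.67; Q1=11.33, Q2=22.67; dissipated=5.042

Answer: 5.67 V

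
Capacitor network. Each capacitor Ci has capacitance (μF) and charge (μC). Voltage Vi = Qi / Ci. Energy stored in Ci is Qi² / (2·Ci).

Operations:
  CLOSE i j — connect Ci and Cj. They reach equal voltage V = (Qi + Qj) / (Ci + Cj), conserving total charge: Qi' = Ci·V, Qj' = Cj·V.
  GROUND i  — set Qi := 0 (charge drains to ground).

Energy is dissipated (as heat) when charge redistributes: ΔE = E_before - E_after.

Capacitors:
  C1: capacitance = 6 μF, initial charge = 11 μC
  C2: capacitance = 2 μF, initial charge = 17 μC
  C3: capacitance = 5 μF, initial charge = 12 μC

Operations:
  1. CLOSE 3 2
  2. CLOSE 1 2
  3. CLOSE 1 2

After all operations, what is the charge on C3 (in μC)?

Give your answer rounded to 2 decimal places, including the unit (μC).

Initial: C1(6μF, Q=11μC, V=1.83V), C2(2μF, Q=17μC, V=8.50V), C3(5μF, Q=12μC, V=2.40V)
Op 1: CLOSE 3-2: Q_total=29.00, C_total=7.00, V=4.14; Q3=20.71, Q2=8.29; dissipated=26.579
Op 2: CLOSE 1-2: Q_total=19.29, C_total=8.00, V=2.41; Q1=14.46, Q2=4.82; dissipated=4.000
Op 3: CLOSE 1-2: Q_total=19.29, C_total=8.00, V=2.41; Q1=14.46, Q2=4.82; dissipated=0.000
Final charges: Q1=14.46, Q2=4.82, Q3=20.71

Answer: 20.71 μC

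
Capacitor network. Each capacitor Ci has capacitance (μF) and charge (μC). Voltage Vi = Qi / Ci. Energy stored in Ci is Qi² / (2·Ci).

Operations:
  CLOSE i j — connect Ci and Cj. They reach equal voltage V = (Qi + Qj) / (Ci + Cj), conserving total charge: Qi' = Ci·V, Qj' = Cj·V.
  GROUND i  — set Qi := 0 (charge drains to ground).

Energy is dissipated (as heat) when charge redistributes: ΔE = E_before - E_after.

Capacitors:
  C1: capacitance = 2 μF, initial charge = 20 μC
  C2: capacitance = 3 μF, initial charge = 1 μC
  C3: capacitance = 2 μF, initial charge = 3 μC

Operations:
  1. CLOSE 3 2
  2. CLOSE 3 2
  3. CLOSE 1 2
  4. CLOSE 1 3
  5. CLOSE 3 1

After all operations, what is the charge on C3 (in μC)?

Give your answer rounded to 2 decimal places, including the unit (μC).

Answer: 5.28 μC

Derivation:
Initial: C1(2μF, Q=20μC, V=10.00V), C2(3μF, Q=1μC, V=0.33V), C3(2μF, Q=3μC, V=1.50V)
Op 1: CLOSE 3-2: Q_total=4.00, C_total=5.00, V=0.80; Q3=1.60, Q2=2.40; dissipated=0.817
Op 2: CLOSE 3-2: Q_total=4.00, C_total=5.00, V=0.80; Q3=1.60, Q2=2.40; dissipated=0.000
Op 3: CLOSE 1-2: Q_total=22.40, C_total=5.00, V=4.48; Q1=8.96, Q2=13.44; dissipated=50.784
Op 4: CLOSE 1-3: Q_total=10.56, C_total=4.00, V=2.64; Q1=5.28, Q3=5.28; dissipated=6.771
Op 5: CLOSE 3-1: Q_total=10.56, C_total=4.00, V=2.64; Q3=5.28, Q1=5.28; dissipated=0.000
Final charges: Q1=5.28, Q2=13.44, Q3=5.28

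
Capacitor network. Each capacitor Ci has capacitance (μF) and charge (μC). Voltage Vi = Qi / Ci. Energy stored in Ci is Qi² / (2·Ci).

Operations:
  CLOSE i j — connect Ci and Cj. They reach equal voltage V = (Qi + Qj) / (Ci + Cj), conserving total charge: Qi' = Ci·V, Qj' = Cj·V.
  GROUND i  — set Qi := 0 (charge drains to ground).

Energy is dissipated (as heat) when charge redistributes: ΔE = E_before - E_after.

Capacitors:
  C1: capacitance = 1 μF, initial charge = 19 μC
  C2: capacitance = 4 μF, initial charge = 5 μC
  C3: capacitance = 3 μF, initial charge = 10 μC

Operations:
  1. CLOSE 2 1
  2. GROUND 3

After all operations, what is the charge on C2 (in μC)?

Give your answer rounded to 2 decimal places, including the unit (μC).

Initial: C1(1μF, Q=19μC, V=19.00V), C2(4μF, Q=5μC, V=1.25V), C3(3μF, Q=10μC, V=3.33V)
Op 1: CLOSE 2-1: Q_total=24.00, C_total=5.00, V=4.80; Q2=19.20, Q1=4.80; dissipated=126.025
Op 2: GROUND 3: Q3=0; energy lost=16.667
Final charges: Q1=4.80, Q2=19.20, Q3=0.00

Answer: 19.20 μC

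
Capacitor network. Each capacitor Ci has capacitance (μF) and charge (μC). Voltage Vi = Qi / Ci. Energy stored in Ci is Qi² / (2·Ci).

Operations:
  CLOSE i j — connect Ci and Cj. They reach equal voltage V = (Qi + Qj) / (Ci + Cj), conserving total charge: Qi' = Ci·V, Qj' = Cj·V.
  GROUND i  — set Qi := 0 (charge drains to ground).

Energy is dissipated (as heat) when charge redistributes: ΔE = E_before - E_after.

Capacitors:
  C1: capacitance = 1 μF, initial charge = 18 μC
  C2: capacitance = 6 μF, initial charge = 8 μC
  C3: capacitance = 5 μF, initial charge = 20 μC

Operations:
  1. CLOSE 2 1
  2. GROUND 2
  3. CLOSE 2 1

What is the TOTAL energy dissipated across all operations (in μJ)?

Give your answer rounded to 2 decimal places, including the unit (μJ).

Initial: C1(1μF, Q=18μC, V=18.00V), C2(6μF, Q=8μC, V=1.33V), C3(5μF, Q=20μC, V=4.00V)
Op 1: CLOSE 2-1: Q_total=26.00, C_total=7.00, V=3.71; Q2=22.29, Q1=3.71; dissipated=119.048
Op 2: GROUND 2: Q2=0; energy lost=41.388
Op 3: CLOSE 2-1: Q_total=3.71, C_total=7.00, V=0.53; Q2=3.18, Q1=0.53; dissipated=5.913
Total dissipated: 166.348 μJ

Answer: 166.35 μJ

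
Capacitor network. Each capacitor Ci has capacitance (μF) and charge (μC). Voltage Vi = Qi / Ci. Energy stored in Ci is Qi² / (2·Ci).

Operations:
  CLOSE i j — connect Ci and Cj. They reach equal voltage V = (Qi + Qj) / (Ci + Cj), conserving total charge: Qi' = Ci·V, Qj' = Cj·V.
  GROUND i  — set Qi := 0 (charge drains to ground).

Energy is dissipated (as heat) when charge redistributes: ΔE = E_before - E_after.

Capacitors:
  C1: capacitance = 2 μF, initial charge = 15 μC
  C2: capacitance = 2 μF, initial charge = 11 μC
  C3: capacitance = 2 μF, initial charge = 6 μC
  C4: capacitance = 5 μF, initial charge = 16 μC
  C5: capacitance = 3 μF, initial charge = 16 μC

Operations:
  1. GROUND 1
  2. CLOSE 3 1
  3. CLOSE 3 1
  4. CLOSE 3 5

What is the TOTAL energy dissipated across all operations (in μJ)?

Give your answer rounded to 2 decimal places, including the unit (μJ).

Initial: C1(2μF, Q=15μC, V=7.50V), C2(2μF, Q=11μC, V=5.50V), C3(2μF, Q=6μC, V=3.00V), C4(5μF, Q=16μC, V=3.20V), C5(3μF, Q=16μC, V=5.33V)
Op 1: GROUND 1: Q1=0; energy lost=56.250
Op 2: CLOSE 3-1: Q_total=6.00, C_total=4.00, V=1.50; Q3=3.00, Q1=3.00; dissipated=4.500
Op 3: CLOSE 3-1: Q_total=6.00, C_total=4.00, V=1.50; Q3=3.00, Q1=3.00; dissipated=0.000
Op 4: CLOSE 3-5: Q_total=19.00, C_total=5.00, V=3.80; Q3=7.60, Q5=11.40; dissipated=8.817
Total dissipated: 69.567 μJ

Answer: 69.57 μJ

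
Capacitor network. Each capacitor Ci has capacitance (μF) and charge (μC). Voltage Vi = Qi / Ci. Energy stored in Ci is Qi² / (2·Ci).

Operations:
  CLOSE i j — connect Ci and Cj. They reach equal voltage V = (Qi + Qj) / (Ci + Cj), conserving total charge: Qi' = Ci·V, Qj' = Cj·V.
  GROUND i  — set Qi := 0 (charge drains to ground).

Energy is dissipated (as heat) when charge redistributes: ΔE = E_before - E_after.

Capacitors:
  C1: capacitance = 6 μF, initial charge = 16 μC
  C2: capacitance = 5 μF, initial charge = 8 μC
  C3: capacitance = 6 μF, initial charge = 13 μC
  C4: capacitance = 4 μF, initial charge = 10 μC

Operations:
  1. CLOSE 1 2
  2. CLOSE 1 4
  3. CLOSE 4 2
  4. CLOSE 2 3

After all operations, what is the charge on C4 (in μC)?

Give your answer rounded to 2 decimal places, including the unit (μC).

Initial: C1(6μF, Q=16μC, V=2.67V), C2(5μF, Q=8μC, V=1.60V), C3(6μF, Q=13μC, V=2.17V), C4(4μF, Q=10μC, V=2.50V)
Op 1: CLOSE 1-2: Q_total=24.00, C_total=11.00, V=2.18; Q1=13.09, Q2=10.91; dissipated=1.552
Op 2: CLOSE 1-4: Q_total=23.09, C_total=10.00, V=2.31; Q1=13.85, Q4=9.24; dissipated=0.121
Op 3: CLOSE 4-2: Q_total=20.15, C_total=9.00, V=2.24; Q4=8.95, Q2=11.19; dissipated=0.018
Op 4: CLOSE 2-3: Q_total=24.19, C_total=11.00, V=2.20; Q2=11.00, Q3=13.20; dissipated=0.007
Final charges: Q1=13.85, Q2=11.00, Q3=13.20, Q4=8.95

Answer: 8.95 μC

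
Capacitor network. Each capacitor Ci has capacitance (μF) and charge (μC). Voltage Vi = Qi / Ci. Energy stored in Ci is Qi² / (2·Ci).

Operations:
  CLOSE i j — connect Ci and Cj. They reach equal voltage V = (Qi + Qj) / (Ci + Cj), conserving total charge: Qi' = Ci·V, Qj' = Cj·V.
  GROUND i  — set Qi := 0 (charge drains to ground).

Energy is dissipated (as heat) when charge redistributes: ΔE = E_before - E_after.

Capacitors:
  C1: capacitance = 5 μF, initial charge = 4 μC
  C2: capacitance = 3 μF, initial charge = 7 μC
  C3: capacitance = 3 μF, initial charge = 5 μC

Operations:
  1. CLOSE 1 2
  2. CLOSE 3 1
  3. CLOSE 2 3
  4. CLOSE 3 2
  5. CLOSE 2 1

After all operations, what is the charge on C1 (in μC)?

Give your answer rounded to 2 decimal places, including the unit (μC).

Answer: 7.32 μC

Derivation:
Initial: C1(5μF, Q=4μC, V=0.80V), C2(3μF, Q=7μC, V=2.33V), C3(3μF, Q=5μC, V=1.67V)
Op 1: CLOSE 1-2: Q_total=11.00, C_total=8.00, V=1.38; Q1=6.88, Q2=4.12; dissipated=2.204
Op 2: CLOSE 3-1: Q_total=11.88, C_total=8.00, V=1.48; Q3=4.45, Q1=7.42; dissipated=0.080
Op 3: CLOSE 2-3: Q_total=8.58, C_total=6.00, V=1.43; Q2=4.29, Q3=4.29; dissipated=0.009
Op 4: CLOSE 3-2: Q_total=8.58, C_total=6.00, V=1.43; Q3=4.29, Q2=4.29; dissipated=0.000
Op 5: CLOSE 2-1: Q_total=11.71, C_total=8.00, V=1.46; Q2=4.39, Q1=7.32; dissipated=0.003
Final charges: Q1=7.32, Q2=4.39, Q3=4.29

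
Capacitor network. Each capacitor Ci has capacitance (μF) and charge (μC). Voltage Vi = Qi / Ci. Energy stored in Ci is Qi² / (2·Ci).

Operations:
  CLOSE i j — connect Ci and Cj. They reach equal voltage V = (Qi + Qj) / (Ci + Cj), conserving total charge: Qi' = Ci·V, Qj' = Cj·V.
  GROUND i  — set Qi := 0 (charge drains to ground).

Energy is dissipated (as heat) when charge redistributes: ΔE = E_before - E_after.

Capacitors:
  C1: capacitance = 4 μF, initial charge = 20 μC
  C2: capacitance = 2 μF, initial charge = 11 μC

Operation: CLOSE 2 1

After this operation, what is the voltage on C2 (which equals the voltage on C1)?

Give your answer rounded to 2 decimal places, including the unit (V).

Initial: C1(4μF, Q=20μC, V=5.00V), C2(2μF, Q=11μC, V=5.50V)
Op 1: CLOSE 2-1: Q_total=31.00, C_total=6.00, V=5.17; Q2=10.33, Q1=20.67; dissipated=0.167

Answer: 5.17 V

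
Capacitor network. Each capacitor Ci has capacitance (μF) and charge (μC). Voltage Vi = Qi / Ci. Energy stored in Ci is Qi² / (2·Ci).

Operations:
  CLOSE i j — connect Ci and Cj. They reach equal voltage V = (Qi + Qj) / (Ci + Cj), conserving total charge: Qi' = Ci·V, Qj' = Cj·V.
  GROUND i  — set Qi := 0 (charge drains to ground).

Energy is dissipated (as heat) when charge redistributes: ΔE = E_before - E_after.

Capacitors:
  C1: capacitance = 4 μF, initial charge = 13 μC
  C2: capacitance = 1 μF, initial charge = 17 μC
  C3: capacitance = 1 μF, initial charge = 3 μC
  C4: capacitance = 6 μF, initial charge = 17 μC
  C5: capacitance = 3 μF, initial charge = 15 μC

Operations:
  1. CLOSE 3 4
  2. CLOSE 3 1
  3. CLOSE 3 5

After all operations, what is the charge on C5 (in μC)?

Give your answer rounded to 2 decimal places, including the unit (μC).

Initial: C1(4μF, Q=13μC, V=3.25V), C2(1μF, Q=17μC, V=17.00V), C3(1μF, Q=3μC, V=3.00V), C4(6μF, Q=17μC, V=2.83V), C5(3μF, Q=15μC, V=5.00V)
Op 1: CLOSE 3-4: Q_total=20.00, C_total=7.00, V=2.86; Q3=2.86, Q4=17.14; dissipated=0.012
Op 2: CLOSE 3-1: Q_total=15.86, C_total=5.00, V=3.17; Q3=3.17, Q1=12.69; dissipated=0.062
Op 3: CLOSE 3-5: Q_total=18.17, C_total=4.00, V=4.54; Q3=4.54, Q5=13.63; dissipated=1.254
Final charges: Q1=12.69, Q2=17.00, Q3=4.54, Q4=17.14, Q5=13.63

Answer: 13.63 μC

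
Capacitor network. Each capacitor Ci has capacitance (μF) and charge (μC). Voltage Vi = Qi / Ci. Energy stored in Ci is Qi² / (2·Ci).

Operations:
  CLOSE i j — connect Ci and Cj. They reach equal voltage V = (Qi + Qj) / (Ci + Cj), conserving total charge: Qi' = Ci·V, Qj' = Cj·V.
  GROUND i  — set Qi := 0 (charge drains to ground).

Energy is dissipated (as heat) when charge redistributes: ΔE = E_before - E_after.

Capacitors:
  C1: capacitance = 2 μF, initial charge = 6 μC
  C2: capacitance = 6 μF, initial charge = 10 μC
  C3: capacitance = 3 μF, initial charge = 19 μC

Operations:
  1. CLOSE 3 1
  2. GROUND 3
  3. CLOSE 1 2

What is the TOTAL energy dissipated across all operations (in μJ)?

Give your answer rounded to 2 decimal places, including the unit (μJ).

Answer: 52.50 μJ

Derivation:
Initial: C1(2μF, Q=6μC, V=3.00V), C2(6μF, Q=10μC, V=1.67V), C3(3μF, Q=19μC, V=6.33V)
Op 1: CLOSE 3-1: Q_total=25.00, C_total=5.00, V=5.00; Q3=15.00, Q1=10.00; dissipated=6.667
Op 2: GROUND 3: Q3=0; energy lost=37.500
Op 3: CLOSE 1-2: Q_total=20.00, C_total=8.00, V=2.50; Q1=5.00, Q2=15.00; dissipated=8.333
Total dissipated: 52.500 μJ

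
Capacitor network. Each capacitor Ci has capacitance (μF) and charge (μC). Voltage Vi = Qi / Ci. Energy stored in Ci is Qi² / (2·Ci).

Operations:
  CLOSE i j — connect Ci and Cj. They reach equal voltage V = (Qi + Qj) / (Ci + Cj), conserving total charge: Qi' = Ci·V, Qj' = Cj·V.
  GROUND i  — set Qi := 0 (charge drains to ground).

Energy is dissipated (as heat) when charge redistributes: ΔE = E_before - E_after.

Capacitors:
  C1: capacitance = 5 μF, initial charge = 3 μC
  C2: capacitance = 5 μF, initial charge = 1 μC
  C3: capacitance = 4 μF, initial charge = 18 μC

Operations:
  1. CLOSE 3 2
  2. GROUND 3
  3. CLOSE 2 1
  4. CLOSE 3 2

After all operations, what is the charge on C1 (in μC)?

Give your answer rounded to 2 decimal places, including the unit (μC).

Answer: 6.78 μC

Derivation:
Initial: C1(5μF, Q=3μC, V=0.60V), C2(5μF, Q=1μC, V=0.20V), C3(4μF, Q=18μC, V=4.50V)
Op 1: CLOSE 3-2: Q_total=19.00, C_total=9.00, V=2.11; Q3=8.44, Q2=10.56; dissipated=20.544
Op 2: GROUND 3: Q3=0; energy lost=8.914
Op 3: CLOSE 2-1: Q_total=13.56, C_total=10.00, V=1.36; Q2=6.78, Q1=6.78; dissipated=2.854
Op 4: CLOSE 3-2: Q_total=6.78, C_total=9.00, V=0.75; Q3=3.01, Q2=3.77; dissipated=2.042
Final charges: Q1=6.78, Q2=3.77, Q3=3.01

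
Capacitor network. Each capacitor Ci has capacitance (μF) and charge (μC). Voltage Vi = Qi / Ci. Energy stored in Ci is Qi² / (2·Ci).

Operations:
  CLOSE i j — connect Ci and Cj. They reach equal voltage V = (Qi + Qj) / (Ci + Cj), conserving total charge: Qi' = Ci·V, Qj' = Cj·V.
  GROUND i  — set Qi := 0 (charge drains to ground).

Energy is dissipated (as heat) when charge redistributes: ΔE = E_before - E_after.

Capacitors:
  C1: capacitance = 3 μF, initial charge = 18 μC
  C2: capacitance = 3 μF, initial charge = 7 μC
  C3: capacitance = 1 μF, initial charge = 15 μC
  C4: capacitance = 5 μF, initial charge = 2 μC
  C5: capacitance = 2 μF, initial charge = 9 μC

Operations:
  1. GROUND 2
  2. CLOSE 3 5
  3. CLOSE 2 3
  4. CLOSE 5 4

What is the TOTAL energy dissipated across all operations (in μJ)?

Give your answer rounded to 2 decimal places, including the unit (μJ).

Initial: C1(3μF, Q=18μC, V=6.00V), C2(3μF, Q=7μC, V=2.33V), C3(1μF, Q=15μC, V=15.00V), C4(5μF, Q=2μC, V=0.40V), C5(2μF, Q=9μC, V=4.50V)
Op 1: GROUND 2: Q2=0; energy lost=8.167
Op 2: CLOSE 3-5: Q_total=24.00, C_total=3.00, V=8.00; Q3=8.00, Q5=16.00; dissipated=36.750
Op 3: CLOSE 2-3: Q_total=8.00, C_total=4.00, V=2.00; Q2=6.00, Q3=2.00; dissipated=24.000
Op 4: CLOSE 5-4: Q_total=18.00, C_total=7.00, V=2.57; Q5=5.14, Q4=12.86; dissipated=41.257
Total dissipated: 110.174 μJ

Answer: 110.17 μJ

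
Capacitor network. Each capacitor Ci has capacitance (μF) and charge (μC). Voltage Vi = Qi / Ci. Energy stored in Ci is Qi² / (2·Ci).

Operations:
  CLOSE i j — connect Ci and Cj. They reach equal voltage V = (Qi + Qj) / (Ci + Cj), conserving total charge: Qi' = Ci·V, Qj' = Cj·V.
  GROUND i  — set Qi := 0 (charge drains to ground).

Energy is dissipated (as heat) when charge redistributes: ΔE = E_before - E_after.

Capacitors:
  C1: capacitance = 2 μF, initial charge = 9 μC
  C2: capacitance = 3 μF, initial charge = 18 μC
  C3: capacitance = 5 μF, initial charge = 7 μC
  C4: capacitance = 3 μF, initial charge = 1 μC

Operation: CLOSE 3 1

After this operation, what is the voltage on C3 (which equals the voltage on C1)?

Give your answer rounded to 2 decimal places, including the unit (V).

Initial: C1(2μF, Q=9μC, V=4.50V), C2(3μF, Q=18μC, V=6.00V), C3(5μF, Q=7μC, V=1.40V), C4(3μF, Q=1μC, V=0.33V)
Op 1: CLOSE 3-1: Q_total=16.00, C_total=7.00, V=2.29; Q3=11.43, Q1=4.57; dissipated=6.864

Answer: 2.29 V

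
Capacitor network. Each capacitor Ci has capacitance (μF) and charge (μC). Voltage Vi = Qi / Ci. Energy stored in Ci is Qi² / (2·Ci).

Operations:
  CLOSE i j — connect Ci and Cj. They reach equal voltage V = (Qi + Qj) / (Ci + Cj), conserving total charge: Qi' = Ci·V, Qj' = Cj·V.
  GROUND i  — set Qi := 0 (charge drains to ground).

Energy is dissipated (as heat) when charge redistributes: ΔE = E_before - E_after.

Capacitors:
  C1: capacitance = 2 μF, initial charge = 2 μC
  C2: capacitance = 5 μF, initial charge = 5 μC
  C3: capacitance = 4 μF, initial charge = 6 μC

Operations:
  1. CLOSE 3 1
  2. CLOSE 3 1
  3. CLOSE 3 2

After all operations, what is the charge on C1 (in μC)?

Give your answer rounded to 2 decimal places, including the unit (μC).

Answer: 2.67 μC

Derivation:
Initial: C1(2μF, Q=2μC, V=1.00V), C2(5μF, Q=5μC, V=1.00V), C3(4μF, Q=6μC, V=1.50V)
Op 1: CLOSE 3-1: Q_total=8.00, C_total=6.00, V=1.33; Q3=5.33, Q1=2.67; dissipated=0.167
Op 2: CLOSE 3-1: Q_total=8.00, C_total=6.00, V=1.33; Q3=5.33, Q1=2.67; dissipated=0.000
Op 3: CLOSE 3-2: Q_total=10.33, C_total=9.00, V=1.15; Q3=4.59, Q2=5.74; dissipated=0.123
Final charges: Q1=2.67, Q2=5.74, Q3=4.59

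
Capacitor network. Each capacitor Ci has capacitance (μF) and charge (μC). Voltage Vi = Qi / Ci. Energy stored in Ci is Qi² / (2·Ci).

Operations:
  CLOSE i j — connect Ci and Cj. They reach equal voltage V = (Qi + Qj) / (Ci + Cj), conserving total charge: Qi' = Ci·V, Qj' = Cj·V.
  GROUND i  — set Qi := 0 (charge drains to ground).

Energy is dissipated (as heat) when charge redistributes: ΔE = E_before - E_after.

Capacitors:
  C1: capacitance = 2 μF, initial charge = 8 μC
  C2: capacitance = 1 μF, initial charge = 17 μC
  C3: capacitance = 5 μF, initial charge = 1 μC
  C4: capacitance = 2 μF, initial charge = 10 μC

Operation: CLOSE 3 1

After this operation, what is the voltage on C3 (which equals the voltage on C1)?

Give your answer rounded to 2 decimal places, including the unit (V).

Initial: C1(2μF, Q=8μC, V=4.00V), C2(1μF, Q=17μC, V=17.00V), C3(5μF, Q=1μC, V=0.20V), C4(2μF, Q=10μC, V=5.00V)
Op 1: CLOSE 3-1: Q_total=9.00, C_total=7.00, V=1.29; Q3=6.43, Q1=2.57; dissipated=10.314

Answer: 1.29 V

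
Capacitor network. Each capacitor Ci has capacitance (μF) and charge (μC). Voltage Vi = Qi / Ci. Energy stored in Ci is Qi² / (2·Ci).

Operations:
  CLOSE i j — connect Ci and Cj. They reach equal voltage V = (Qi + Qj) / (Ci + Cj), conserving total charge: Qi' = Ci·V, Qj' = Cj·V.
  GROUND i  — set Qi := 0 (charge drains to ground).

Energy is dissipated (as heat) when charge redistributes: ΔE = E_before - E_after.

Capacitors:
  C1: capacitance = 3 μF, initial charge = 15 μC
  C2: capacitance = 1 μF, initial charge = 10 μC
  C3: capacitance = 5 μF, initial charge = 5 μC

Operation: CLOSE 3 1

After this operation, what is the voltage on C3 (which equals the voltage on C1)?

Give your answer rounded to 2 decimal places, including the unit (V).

Initial: C1(3μF, Q=15μC, V=5.00V), C2(1μF, Q=10μC, V=10.00V), C3(5μF, Q=5μC, V=1.00V)
Op 1: CLOSE 3-1: Q_total=20.00, C_total=8.00, V=2.50; Q3=12.50, Q1=7.50; dissipated=15.000

Answer: 2.50 V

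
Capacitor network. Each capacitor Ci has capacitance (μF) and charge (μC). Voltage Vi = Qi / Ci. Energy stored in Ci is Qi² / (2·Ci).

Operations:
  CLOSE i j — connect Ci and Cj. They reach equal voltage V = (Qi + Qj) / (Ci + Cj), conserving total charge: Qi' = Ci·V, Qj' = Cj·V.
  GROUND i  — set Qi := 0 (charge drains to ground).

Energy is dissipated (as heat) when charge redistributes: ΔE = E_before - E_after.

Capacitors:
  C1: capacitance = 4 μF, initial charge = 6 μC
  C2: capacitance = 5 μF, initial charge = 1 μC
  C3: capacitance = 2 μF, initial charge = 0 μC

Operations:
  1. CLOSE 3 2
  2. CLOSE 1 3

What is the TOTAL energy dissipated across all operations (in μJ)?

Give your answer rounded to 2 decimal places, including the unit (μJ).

Answer: 1.26 μJ

Derivation:
Initial: C1(4μF, Q=6μC, V=1.50V), C2(5μF, Q=1μC, V=0.20V), C3(2μF, Q=0μC, V=0.00V)
Op 1: CLOSE 3-2: Q_total=1.00, C_total=7.00, V=0.14; Q3=0.29, Q2=0.71; dissipated=0.029
Op 2: CLOSE 1-3: Q_total=6.29, C_total=6.00, V=1.05; Q1=4.19, Q3=2.10; dissipated=1.228
Total dissipated: 1.256 μJ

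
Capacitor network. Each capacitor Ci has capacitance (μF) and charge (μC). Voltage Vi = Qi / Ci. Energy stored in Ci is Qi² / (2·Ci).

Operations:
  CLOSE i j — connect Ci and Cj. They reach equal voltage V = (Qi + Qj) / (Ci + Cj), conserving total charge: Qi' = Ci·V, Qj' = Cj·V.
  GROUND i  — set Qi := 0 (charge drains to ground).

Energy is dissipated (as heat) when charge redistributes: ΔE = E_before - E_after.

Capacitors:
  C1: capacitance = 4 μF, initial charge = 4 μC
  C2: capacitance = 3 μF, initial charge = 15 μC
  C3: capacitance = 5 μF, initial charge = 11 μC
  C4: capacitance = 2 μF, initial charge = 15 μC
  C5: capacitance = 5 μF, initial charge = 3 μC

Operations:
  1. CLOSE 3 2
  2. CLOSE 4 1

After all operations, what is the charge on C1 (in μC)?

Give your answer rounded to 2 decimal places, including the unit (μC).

Initial: C1(4μF, Q=4μC, V=1.00V), C2(3μF, Q=15μC, V=5.00V), C3(5μF, Q=11μC, V=2.20V), C4(2μF, Q=15μC, V=7.50V), C5(5μF, Q=3μC, V=0.60V)
Op 1: CLOSE 3-2: Q_total=26.00, C_total=8.00, V=3.25; Q3=16.25, Q2=9.75; dissipated=7.350
Op 2: CLOSE 4-1: Q_total=19.00, C_total=6.00, V=3.17; Q4=6.33, Q1=12.67; dissipated=28.167
Final charges: Q1=12.67, Q2=9.75, Q3=16.25, Q4=6.33, Q5=3.00

Answer: 12.67 μC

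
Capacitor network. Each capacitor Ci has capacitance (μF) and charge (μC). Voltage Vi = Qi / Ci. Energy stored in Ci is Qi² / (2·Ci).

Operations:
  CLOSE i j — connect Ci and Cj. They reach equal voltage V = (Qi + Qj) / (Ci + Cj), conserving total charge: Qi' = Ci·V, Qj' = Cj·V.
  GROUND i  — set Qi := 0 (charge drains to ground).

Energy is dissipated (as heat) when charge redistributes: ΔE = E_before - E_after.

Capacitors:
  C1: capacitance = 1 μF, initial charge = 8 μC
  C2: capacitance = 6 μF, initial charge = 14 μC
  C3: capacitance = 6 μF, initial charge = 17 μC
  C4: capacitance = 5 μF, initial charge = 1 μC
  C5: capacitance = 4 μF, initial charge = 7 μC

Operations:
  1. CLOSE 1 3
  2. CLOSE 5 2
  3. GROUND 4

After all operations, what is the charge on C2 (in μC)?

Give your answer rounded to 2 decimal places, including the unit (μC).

Answer: 12.60 μC

Derivation:
Initial: C1(1μF, Q=8μC, V=8.00V), C2(6μF, Q=14μC, V=2.33V), C3(6μF, Q=17μC, V=2.83V), C4(5μF, Q=1μC, V=0.20V), C5(4μF, Q=7μC, V=1.75V)
Op 1: CLOSE 1-3: Q_total=25.00, C_total=7.00, V=3.57; Q1=3.57, Q3=21.43; dissipated=11.440
Op 2: CLOSE 5-2: Q_total=21.00, C_total=10.00, V=2.10; Q5=8.40, Q2=12.60; dissipated=0.408
Op 3: GROUND 4: Q4=0; energy lost=0.100
Final charges: Q1=3.57, Q2=12.60, Q3=21.43, Q4=0.00, Q5=8.40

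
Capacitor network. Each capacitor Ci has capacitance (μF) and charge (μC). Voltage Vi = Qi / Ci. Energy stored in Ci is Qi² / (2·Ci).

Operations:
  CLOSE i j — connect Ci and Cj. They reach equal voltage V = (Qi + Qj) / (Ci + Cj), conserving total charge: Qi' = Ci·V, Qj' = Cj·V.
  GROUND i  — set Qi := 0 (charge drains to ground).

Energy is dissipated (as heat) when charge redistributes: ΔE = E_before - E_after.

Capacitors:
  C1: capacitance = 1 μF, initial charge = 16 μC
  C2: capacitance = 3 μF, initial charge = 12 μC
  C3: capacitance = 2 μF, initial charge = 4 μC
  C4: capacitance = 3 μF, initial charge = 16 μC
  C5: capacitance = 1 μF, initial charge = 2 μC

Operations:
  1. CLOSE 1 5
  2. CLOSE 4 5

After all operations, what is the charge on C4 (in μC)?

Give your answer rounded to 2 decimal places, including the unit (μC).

Answer: 18.75 μC

Derivation:
Initial: C1(1μF, Q=16μC, V=16.00V), C2(3μF, Q=12μC, V=4.00V), C3(2μF, Q=4μC, V=2.00V), C4(3μF, Q=16μC, V=5.33V), C5(1μF, Q=2μC, V=2.00V)
Op 1: CLOSE 1-5: Q_total=18.00, C_total=2.00, V=9.00; Q1=9.00, Q5=9.00; dissipated=49.000
Op 2: CLOSE 4-5: Q_total=25.00, C_total=4.00, V=6.25; Q4=18.75, Q5=6.25; dissipated=5.042
Final charges: Q1=9.00, Q2=12.00, Q3=4.00, Q4=18.75, Q5=6.25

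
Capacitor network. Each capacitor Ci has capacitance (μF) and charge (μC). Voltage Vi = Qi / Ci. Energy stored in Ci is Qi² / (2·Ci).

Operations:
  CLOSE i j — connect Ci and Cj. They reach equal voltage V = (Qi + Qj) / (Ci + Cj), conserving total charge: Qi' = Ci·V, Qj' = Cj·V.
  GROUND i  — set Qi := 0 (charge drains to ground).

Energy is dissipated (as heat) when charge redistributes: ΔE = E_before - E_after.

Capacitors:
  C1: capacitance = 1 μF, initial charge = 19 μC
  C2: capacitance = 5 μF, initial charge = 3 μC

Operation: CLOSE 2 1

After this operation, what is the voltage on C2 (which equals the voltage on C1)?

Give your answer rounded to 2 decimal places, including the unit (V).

Answer: 3.67 V

Derivation:
Initial: C1(1μF, Q=19μC, V=19.00V), C2(5μF, Q=3μC, V=0.60V)
Op 1: CLOSE 2-1: Q_total=22.00, C_total=6.00, V=3.67; Q2=18.33, Q1=3.67; dissipated=141.067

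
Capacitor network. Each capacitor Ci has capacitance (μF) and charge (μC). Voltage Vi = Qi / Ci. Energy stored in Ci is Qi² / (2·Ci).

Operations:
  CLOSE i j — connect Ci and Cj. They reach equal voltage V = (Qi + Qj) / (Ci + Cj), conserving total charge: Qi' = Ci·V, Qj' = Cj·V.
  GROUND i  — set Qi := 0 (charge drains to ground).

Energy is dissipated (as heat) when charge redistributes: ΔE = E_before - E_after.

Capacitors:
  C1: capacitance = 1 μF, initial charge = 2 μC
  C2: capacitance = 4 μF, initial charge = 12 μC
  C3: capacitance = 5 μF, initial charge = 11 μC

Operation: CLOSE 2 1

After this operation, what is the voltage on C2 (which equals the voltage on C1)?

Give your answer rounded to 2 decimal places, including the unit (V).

Initial: C1(1μF, Q=2μC, V=2.00V), C2(4μF, Q=12μC, V=3.00V), C3(5μF, Q=11μC, V=2.20V)
Op 1: CLOSE 2-1: Q_total=14.00, C_total=5.00, V=2.80; Q2=11.20, Q1=2.80; dissipated=0.400

Answer: 2.80 V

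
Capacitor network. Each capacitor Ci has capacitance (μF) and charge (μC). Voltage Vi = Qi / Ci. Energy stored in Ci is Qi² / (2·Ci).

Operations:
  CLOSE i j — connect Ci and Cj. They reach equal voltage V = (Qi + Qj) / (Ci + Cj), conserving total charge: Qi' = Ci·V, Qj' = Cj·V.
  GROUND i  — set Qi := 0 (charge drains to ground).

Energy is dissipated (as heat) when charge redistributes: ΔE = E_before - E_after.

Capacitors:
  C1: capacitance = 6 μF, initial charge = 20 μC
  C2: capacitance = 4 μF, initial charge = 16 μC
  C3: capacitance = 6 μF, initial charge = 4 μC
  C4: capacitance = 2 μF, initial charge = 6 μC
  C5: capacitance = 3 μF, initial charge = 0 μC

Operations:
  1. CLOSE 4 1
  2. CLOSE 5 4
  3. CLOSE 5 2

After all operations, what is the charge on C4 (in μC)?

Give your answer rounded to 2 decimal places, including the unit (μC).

Answer: 2.60 μC

Derivation:
Initial: C1(6μF, Q=20μC, V=3.33V), C2(4μF, Q=16μC, V=4.00V), C3(6μF, Q=4μC, V=0.67V), C4(2μF, Q=6μC, V=3.00V), C5(3μF, Q=0μC, V=0.00V)
Op 1: CLOSE 4-1: Q_total=26.00, C_total=8.00, V=3.25; Q4=6.50, Q1=19.50; dissipated=0.083
Op 2: CLOSE 5-4: Q_total=6.50, C_total=5.00, V=1.30; Q5=3.90, Q4=2.60; dissipated=6.338
Op 3: CLOSE 5-2: Q_total=19.90, C_total=7.00, V=2.84; Q5=8.53, Q2=11.37; dissipated=6.249
Final charges: Q1=19.50, Q2=11.37, Q3=4.00, Q4=2.60, Q5=8.53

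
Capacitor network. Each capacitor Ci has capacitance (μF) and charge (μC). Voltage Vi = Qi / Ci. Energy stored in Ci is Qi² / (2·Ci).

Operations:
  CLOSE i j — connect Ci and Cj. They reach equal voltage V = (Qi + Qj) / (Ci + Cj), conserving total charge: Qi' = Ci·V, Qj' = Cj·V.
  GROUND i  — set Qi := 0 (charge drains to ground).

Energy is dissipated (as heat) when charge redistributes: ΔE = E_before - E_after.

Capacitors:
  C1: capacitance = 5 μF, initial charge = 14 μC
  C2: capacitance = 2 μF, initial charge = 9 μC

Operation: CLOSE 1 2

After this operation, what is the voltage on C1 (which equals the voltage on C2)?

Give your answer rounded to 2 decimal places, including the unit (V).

Answer: 3.29 V

Derivation:
Initial: C1(5μF, Q=14μC, V=2.80V), C2(2μF, Q=9μC, V=4.50V)
Op 1: CLOSE 1-2: Q_total=23.00, C_total=7.00, V=3.29; Q1=16.43, Q2=6.57; dissipated=2.064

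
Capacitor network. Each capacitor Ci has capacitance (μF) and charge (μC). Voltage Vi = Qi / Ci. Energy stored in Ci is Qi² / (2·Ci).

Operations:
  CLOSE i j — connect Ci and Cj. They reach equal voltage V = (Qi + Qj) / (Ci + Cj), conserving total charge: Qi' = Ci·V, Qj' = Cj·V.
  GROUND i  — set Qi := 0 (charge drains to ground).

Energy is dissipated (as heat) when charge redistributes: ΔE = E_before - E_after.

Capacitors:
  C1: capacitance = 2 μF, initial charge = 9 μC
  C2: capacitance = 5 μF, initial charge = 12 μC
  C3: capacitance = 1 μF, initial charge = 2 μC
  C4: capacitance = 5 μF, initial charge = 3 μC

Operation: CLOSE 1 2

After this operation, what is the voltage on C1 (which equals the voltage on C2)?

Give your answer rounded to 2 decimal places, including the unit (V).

Answer: 3.00 V

Derivation:
Initial: C1(2μF, Q=9μC, V=4.50V), C2(5μF, Q=12μC, V=2.40V), C3(1μF, Q=2μC, V=2.00V), C4(5μF, Q=3μC, V=0.60V)
Op 1: CLOSE 1-2: Q_total=21.00, C_total=7.00, V=3.00; Q1=6.00, Q2=15.00; dissipated=3.150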